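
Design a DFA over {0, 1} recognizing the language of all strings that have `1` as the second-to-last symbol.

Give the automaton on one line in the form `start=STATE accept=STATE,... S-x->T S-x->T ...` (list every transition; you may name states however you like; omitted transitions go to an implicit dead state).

start=s0 accept=s5,s6 s0-0->s1 s0-1->s2 s1-0->s3 s1-1->s4 s2-0->s5 s2-1->s6 s3-0->s3 s3-1->s4 s4-0->s5 s4-1->s6 s5-0->s3 s5-1->s4 s6-0->s5 s6-1->s6

A DFA must remember the last 2 symbols (since which symbol is second-to-last isn't known until the input ends). Use one state per possible window of the last ≤2 symbols; accept from those whose window starts with `1`.
        0   1  
>  s0   s1  s2 
   s1   s3  s4 
   s2   s5  s6 
   s3   s3  s4 
   s4   s5  s6 
 * s5   s3  s4 
 * s6   s5  s6 
(> = start, * = accepting)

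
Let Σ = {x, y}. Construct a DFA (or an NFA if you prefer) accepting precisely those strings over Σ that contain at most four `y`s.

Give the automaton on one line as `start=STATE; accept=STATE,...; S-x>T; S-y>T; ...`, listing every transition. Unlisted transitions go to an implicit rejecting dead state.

Count `y`s, saturating at 5: states s0 through s4 mean 0 through 4 `y`s seen; s5 means more than 4. Each `y` increments (capped at s5); other symbols loop. Accept from {s0, s1, s2, s3, s4}.
A 6-state machine:
        x   y  
>* s0   s0  s1 
 * s1   s1  s2 
 * s2   s2  s3 
 * s3   s3  s4 
 * s4   s4  s5 
   s5   s5  s5 
(> = start, * = accepting)

start=s0; accept=s0,s1,s2,s3,s4; s0-x>s0; s0-y>s1; s1-x>s1; s1-y>s2; s2-x>s2; s2-y>s3; s3-x>s3; s3-y>s4; s4-x>s4; s4-y>s5; s5-x>s5; s5-y>s5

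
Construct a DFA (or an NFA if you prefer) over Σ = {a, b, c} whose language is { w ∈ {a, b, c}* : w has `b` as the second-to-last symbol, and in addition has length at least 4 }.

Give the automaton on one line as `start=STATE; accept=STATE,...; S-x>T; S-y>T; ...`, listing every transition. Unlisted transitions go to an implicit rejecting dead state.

start=q0; accept=q4,q5; q0-a>q1; q0-b>q1; q0-c>q1; q1-a>q2; q1-b>q2; q1-c>q2; q2-a>q2; q2-b>q3; q2-c>q2; q3-a>q4; q3-b>q5; q3-c>q4; q4-a>q2; q4-b>q3; q4-c>q2; q5-a>q4; q5-b>q5; q5-c>q4

Handle the two conditions separately and then intersect. The first has 13 states tracking the last 2 symbols read; the second has 6 states tracking the input length, saturating at 5. A product state is a pair (one from each), accepting exactly when both do. After merging equivalent states the machine shrinks.
        a   b   c  
>  q0   q1  q1  q1 
   q1   q2  q2  q2 
   q2   q2  q3  q2 
   q3   q4  q5  q4 
 * q4   q2  q3  q2 
 * q5   q4  q5  q4 
(> = start, * = accepting)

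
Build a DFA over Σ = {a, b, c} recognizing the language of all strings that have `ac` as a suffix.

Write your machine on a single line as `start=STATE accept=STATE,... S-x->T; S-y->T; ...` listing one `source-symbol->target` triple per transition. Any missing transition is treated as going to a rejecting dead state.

start=S0; accept=S2; S0-a->S1; S0-b->S0; S0-c->S0; S1-a->S1; S1-b->S0; S1-c->S2; S2-a->S1; S2-b->S0; S2-c->S0

Remember how much of `ac` the current input suffix matches. State S0 means no match yet; S1 means the last symbol is `a`; S2 means the last 2 symbols are `ac`. Only S2 accepts. On a mismatch, fall back to the longest proper suffix that is still a prefix of `ac`.
A 3-state machine:
        a   b   c  
>  S0   S1  S0  S0 
   S1   S1  S0  S2 
 * S2   S1  S0  S0 
(> = start, * = accepting)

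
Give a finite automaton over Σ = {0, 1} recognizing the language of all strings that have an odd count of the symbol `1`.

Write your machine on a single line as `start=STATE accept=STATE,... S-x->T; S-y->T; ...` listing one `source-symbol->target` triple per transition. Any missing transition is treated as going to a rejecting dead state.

start=S0; accept=S1; S0-0->S0; S0-1->S1; S1-0->S1; S1-1->S0

Keep the running count of `1`s modulo 2: each `1` advances along the cycle S0 → S1 → S0 while other symbols loop. Accept at S1.
2 states suffice.
        0   1  
>  S0   S0  S1 
 * S1   S1  S0 
(> = start, * = accepting)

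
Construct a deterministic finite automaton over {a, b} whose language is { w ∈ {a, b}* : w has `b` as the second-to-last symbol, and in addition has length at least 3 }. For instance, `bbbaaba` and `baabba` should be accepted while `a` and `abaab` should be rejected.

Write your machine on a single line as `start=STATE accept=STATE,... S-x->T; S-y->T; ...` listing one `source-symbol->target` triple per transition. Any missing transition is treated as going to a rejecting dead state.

start=S0; accept=S3,S4; S0-a->S1; S0-b->S1; S1-a->S1; S1-b->S2; S2-a->S3; S2-b->S4; S3-a->S1; S3-b->S2; S4-a->S3; S4-b->S4

Run two small machines in parallel and take their product. One (7 states) tracks the last 2 symbols read; the other (5 states) tracks the input length, saturating at 4. Each combined state is a pair, one component from each; accept when both components accept. Equivalent product states are then merged.
        a   b  
>  S0   S1  S1 
   S1   S1  S2 
   S2   S3  S4 
 * S3   S1  S2 
 * S4   S3  S4 
(> = start, * = accepting)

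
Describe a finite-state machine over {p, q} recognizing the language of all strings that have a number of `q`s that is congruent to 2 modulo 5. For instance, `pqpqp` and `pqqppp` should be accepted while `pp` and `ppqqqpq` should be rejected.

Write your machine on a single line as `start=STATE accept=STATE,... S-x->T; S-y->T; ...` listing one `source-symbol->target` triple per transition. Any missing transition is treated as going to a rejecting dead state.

The only thing that matters is how many `q`s have appeared, reduced mod 5. Use one state per residue: s0 for 0, …, s4 for 4. Reading `q` moves to the next residue; anything else stays put. s2 is accepting.
A 5-state machine:
        p   q  
>  s0   s0  s1 
   s1   s1  s2 
 * s2   s2  s3 
   s3   s3  s4 
   s4   s4  s0 
(> = start, * = accepting)

start=s0; accept=s2; s0-p->s0; s0-q->s1; s1-p->s1; s1-q->s2; s2-p->s2; s2-q->s3; s3-p->s3; s3-q->s4; s4-p->s4; s4-q->s0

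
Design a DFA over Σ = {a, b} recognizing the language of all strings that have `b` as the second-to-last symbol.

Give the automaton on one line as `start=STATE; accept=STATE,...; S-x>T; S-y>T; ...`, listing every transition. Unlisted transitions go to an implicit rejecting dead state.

start=s0; accept=s5,s6; s0-a>s1; s0-b>s2; s1-a>s3; s1-b>s4; s2-a>s5; s2-b>s6; s3-a>s3; s3-b>s4; s4-a>s5; s4-b>s6; s5-a>s3; s5-b>s4; s6-a>s5; s6-b>s6

A DFA must remember the last 2 symbols (since which symbol is second-to-last isn't known until the input ends). Use one state per possible window of the last ≤2 symbols; accept from those whose window starts with `b`.
With 7 states:
        a   b  
>  s0   s1  s2 
   s1   s3  s4 
   s2   s5  s6 
   s3   s3  s4 
   s4   s5  s6 
 * s5   s3  s4 
 * s6   s5  s6 
(> = start, * = accepting)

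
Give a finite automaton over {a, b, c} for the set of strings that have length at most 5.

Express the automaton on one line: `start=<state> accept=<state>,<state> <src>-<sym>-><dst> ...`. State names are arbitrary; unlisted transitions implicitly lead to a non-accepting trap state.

start=q0 accept=q0,q1,q2,q3,q4,q5 q0-a->q1 q0-b->q1 q0-c->q1 q1-a->q2 q1-b->q2 q1-c->q2 q2-a->q3 q2-b->q3 q2-c->q3 q3-a->q4 q3-b->q4 q3-c->q4 q4-a->q5 q4-b->q5 q4-c->q5 q5-a->q6 q5-b->q6 q5-c->q6 q6-a->q6 q6-b->q6 q6-c->q6

We only need to distinguish lengths 0, 1, …, 5, and '>5'. Chain q0 → q1 → q2 → q3 → q4 → q5 → q6 on every symbol, with q6 looping. Accepting states: {q0, q1, q2, q3, q4, q5}.
A 7-state machine:
        a   b   c  
>* q0   q1  q1  q1 
 * q1   q2  q2  q2 
 * q2   q3  q3  q3 
 * q3   q4  q4  q4 
 * q4   q5  q5  q5 
 * q5   q6  q6  q6 
   q6   q6  q6  q6 
(> = start, * = accepting)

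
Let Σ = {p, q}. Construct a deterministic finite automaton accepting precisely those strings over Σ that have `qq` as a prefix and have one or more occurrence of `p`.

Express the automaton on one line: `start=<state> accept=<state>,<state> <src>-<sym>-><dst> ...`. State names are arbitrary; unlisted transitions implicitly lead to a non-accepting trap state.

Run two small machines in parallel and take their product. One (4 states) tracks whether the input so far still matches the prefix `qq`; the other (3 states) tracks the count of `p`s, saturating at 2. Each combined state is a pair, one component from each; accept when both components accept. After merging equivalent states the machine shrinks.
5 states suffice.
       p  q 
>  A   B  C 
   B   B  B 
   C   B  D 
   D   E  D 
 * E   E  E 
(> = start, * = accepting)

start=A accept=E A-p->B A-q->C B-p->B B-q->B C-p->B C-q->D D-p->E D-q->D E-p->E E-q->E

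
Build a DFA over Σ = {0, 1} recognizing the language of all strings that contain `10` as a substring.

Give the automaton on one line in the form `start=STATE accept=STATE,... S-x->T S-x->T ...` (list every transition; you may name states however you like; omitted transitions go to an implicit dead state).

start=q0 accept=q2 q0-0->q0 q0-1->q1 q1-0->q2 q1-1->q1 q2-0->q2 q2-1->q2

States q0..q1 record the length of the longest prefix of `10` that matches the current input suffix. Reaching q2 means `10` has been seen, and we stay there forever. Accept from q2.
A 3-state machine:
        0   1  
>  q0   q0  q1 
   q1   q2  q1 
 * q2   q2  q2 
(> = start, * = accepting)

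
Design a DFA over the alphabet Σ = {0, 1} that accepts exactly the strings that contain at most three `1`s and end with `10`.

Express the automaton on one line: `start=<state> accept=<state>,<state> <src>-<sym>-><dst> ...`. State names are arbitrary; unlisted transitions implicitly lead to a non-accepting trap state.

start=q0 accept=q2,q5,q8 q0-0->q0 q0-1->q1 q1-0->q2 q1-1->q3 q2-0->q4 q2-1->q3 q3-0->q5 q3-1->q6 q4-0->q4 q4-1->q3 q5-0->q7 q5-1->q6 q6-0->q8 q6-1->q9 q7-0->q7 q7-1->q6 q8-0->q10 q8-1->q9 q9-0->q11 q9-1->q9 q10-0->q10 q10-1->q9 q11-0->q12 q11-1->q9 q12-0->q12 q12-1->q9

Run two small machines in parallel and take their product. One (5 states) tracks the count of `1`s, saturating at 4; the other (3 states) tracks how much of the suffix `10` has currently been matched. Each combined state is a pair, one component from each; accept when both components accept.
          0    1  
>  q0     q0   q1 
   q1     q2   q3 
 * q2     q4   q3 
   q3     q5   q6 
   q4     q4   q3 
 * q5     q7   q6 
   q6     q8   q9 
   q7     q7   q6 
 * q8    q10   q9 
   q9    q11   q9 
   q10   q10   q9 
   q11   q12   q9 
   q12   q12   q9 
(> = start, * = accepting)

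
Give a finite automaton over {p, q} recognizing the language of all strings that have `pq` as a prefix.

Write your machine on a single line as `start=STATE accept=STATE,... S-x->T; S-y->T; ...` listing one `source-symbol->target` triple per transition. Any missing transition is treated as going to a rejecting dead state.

Walk along `pq` while the input agrees: from A take `p` to B, and so on. Any deviation drops to the rejecting sink D. Once C is reached the prefix is confirmed and every continuation is accepted.
4 states suffice.
       p  q 
>  A   B  D 
   B   D  C 
 * C   C  C 
   D   D  D 
(> = start, * = accepting)

start=A; accept=C; A-p->B; A-q->D; B-p->D; B-q->C; C-p->C; C-q->C; D-p->D; D-q->D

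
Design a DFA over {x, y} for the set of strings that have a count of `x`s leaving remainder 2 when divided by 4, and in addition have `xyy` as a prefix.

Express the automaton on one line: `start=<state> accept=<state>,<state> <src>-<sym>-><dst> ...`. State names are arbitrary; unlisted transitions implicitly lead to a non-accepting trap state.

start=q0 accept=q5 q0-x->q1 q0-y->q2 q1-x->q2 q1-y->q3 q2-x->q2 q2-y->q2 q3-x->q2 q3-y->q4 q4-x->q5 q4-y->q4 q5-x->q6 q5-y->q5 q6-x->q7 q6-y->q6 q7-x->q4 q7-y->q7

Build one automaton per condition and run them in lockstep. One (4 states) tracks the count of `x`s modulo 4; the other (5 states) tracks whether the input so far still matches the prefix `xyy`. Each combined state is a pair, one component from each; accept when both components accept. After merging equivalent states the machine shrinks.
8 states suffice.
        x   y  
>  q0   q1  q2 
   q1   q2  q3 
   q2   q2  q2 
   q3   q2  q4 
   q4   q5  q4 
 * q5   q6  q5 
   q6   q7  q6 
   q7   q4  q7 
(> = start, * = accepting)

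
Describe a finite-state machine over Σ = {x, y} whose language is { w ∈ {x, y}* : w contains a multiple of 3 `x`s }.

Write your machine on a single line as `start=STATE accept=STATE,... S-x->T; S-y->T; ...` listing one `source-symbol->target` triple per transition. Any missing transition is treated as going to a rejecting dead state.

The only thing that matters is how many `x`s have appeared, reduced mod 3. Use one state per residue: A for 0, …, C for 2. Reading `x` moves to the next residue; anything else stays put. A is accepting.
A 3-state machine:
       x  y 
>* A   B  A 
   B   C  B 
   C   A  C 
(> = start, * = accepting)

start=A; accept=A; A-x->B; A-y->A; B-x->C; B-y->B; C-x->A; C-y->C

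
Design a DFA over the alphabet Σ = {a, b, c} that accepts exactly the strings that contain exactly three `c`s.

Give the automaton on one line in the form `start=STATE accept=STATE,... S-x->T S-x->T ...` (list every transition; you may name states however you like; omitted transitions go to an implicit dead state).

Only the number of `c`s matters, and only up to 4. Make a chain q0 → q1 → q2 → q3 → q4 advanced by each `c` (with q4 absorbing); every other symbol self-loops. The accepting set is {q3}.
With 5 states:
        a   b   c  
>  q0   q0  q0  q1 
   q1   q1  q1  q2 
   q2   q2  q2  q3 
 * q3   q3  q3  q4 
   q4   q4  q4  q4 
(> = start, * = accepting)

start=q0 accept=q3 q0-a->q0 q0-b->q0 q0-c->q1 q1-a->q1 q1-b->q1 q1-c->q2 q2-a->q2 q2-b->q2 q2-c->q3 q3-a->q3 q3-b->q3 q3-c->q4 q4-a->q4 q4-b->q4 q4-c->q4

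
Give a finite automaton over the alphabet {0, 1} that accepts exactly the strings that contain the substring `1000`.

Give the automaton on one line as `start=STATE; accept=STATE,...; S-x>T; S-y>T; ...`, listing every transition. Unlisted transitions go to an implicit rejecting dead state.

start=q0; accept=q4; q0-0>q0; q0-1>q1; q1-0>q2; q1-1>q1; q2-0>q3; q2-1>q1; q3-0>q4; q3-1>q1; q4-0>q4; q4-1>q4

Track how much of `1000` has been matched so far: state q0 is no progress, q4 is the absorbing accept state reached once `1000` has occurred. Intermediate states record partial matches; on a mismatch, fall back to the longest reusable overlap.
5 states suffice.
        0   1  
>  q0   q0  q1 
   q1   q2  q1 
   q2   q3  q1 
   q3   q4  q1 
 * q4   q4  q4 
(> = start, * = accepting)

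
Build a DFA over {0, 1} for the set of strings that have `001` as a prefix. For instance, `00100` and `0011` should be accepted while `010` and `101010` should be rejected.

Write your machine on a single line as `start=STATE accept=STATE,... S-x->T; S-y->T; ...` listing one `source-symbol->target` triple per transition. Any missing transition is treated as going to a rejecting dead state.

Walk along `001` while the input agrees: from S0 take `0` to S1, and so on. Any deviation drops to the rejecting sink S4. Once S3 is reached the prefix is confirmed and every continuation is accepted.
        0   1  
>  S0   S1  S4 
   S1   S2  S4 
   S2   S4  S3 
 * S3   S3  S3 
   S4   S4  S4 
(> = start, * = accepting)

start=S0; accept=S3; S0-0->S1; S0-1->S4; S1-0->S2; S1-1->S4; S2-0->S4; S2-1->S3; S3-0->S3; S3-1->S3; S4-0->S4; S4-1->S4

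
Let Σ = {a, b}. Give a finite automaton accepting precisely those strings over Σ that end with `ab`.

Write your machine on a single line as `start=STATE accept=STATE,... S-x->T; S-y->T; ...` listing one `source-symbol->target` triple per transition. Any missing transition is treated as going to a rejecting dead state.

Let each state record the length of the longest suffix of the input read so far that is also a prefix of `ab`. q1 means the last symbol is `a`; q2 means the last 2 symbols are `ab`. Accept only at q2, where the string currently ends in `ab`.
3 states suffice.
        a   b  
>  q0   q1  q0 
   q1   q1  q2 
 * q2   q1  q0 
(> = start, * = accepting)

start=q0; accept=q2; q0-a->q1; q0-b->q0; q1-a->q1; q1-b->q2; q2-a->q1; q2-b->q0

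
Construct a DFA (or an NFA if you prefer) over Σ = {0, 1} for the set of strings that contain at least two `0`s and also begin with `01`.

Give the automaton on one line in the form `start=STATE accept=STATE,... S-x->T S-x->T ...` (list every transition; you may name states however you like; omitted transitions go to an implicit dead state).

start=A accept=H,I A-0->B A-1->C B-0->D B-1->E C-0->F C-1->C D-0->G D-1->D E-0->H E-1->E F-0->D F-1->F G-0->G G-1->G H-0->I H-1->H I-0->I I-1->I

Run two small machines in parallel and take their product. One (4 states) tracks the count of `0`s, saturating at 3; the other (4 states) tracks whether the input so far still matches the prefix `01`. Each combined state is a pair, one component from each; accept when both components accept.
9 states suffice.
       0  1 
>  A   B  C 
   B   D  E 
   C   F  C 
   D   G  D 
   E   H  E 
   F   D  F 
   G   G  G 
 * H   I  H 
 * I   I  I 
(> = start, * = accepting)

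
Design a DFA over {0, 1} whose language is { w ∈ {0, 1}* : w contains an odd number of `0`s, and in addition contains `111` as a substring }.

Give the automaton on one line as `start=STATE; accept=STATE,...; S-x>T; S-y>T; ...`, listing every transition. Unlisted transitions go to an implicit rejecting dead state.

start=q0; accept=q7; q0-0>q1; q0-1>q2; q1-0>q0; q1-1>q3; q2-0>q1; q2-1>q4; q3-0>q0; q3-1>q5; q4-0>q1; q4-1>q6; q5-0>q0; q5-1>q7; q6-0>q7; q6-1>q6; q7-0>q6; q7-1>q7

Run two small machines in parallel and take their product. One (2 states) tracks the count of `0`s modulo 2; the other (4 states) tracks whether and how much of `111` has been seen. Each combined state is a pair, one component from each; accept when both components accept.
8 states suffice.
        0   1  
>  q0   q1  q2 
   q1   q0  q3 
   q2   q1  q4 
   q3   q0  q5 
   q4   q1  q6 
   q5   q0  q7 
   q6   q7  q6 
 * q7   q6  q7 
(> = start, * = accepting)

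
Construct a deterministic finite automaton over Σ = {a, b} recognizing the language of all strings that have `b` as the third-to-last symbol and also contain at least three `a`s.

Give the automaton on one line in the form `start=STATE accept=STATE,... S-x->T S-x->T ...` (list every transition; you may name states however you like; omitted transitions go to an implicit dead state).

start=s0 accept=s10,s12,s13,s14 s0-a->s1 s0-b->s0 s1-a->s2 s1-b->s3 s2-a->s4 s2-b->s5 s3-a->s6 s3-b->s3 s4-a->s4 s4-b->s7 s5-a->s8 s5-b->s9 s6-a->s10 s6-b->s5 s7-a->s8 s7-b->s11 s8-a->s10 s8-b->s12 s9-a->s13 s9-b->s9 s10-a->s4 s10-b->s7 s11-a->s13 s11-b->s14 s12-a->s8 s12-b->s11 s13-a->s10 s13-b->s12 s14-a->s13 s14-b->s14

Build one automaton per condition and run them in lockstep. One (15 states) tracks the last 3 symbols read; the other (5 states) tracks the count of `a`s, saturating at 4. Each combined state is a pair, one component from each; accept when both components accept. Minimizing collapses redundant product states.
A 15-state machine:
          a    b  
>  s0     s1   s0 
   s1     s2   s3 
   s2     s4   s5 
   s3     s6   s3 
   s4     s4   s7 
   s5     s8   s9 
   s6    s10   s5 
   s7     s8  s11 
   s8    s10  s12 
   s9    s13   s9 
 * s10    s4   s7 
   s11   s13  s14 
 * s12    s8  s11 
 * s13   s10  s12 
 * s14   s13  s14 
(> = start, * = accepting)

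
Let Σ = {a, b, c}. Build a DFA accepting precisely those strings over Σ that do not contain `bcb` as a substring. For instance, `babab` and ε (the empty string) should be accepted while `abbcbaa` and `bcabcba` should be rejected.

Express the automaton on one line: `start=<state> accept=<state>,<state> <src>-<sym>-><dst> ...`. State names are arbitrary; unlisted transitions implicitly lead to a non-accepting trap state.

start=S0 accept=S0,S1,S2 S0-a->S0 S0-b->S1 S0-c->S0 S1-a->S0 S1-b->S1 S1-c->S2 S2-a->S0 S2-b->S3 S2-c->S0 S3-a->S3 S3-b->S3 S3-c->S3

This is the complement of 'contains `bcb`'. Use the same substring-matching states — S0 through S3 holding how much of `bcb` has just been matched — but flip the accepting set: everything except the trap S3 accepts.
With 4 states:
        a   b   c  
>* S0   S0  S1  S0 
 * S1   S0  S1  S2 
 * S2   S0  S3  S0 
   S3   S3  S3  S3 
(> = start, * = accepting)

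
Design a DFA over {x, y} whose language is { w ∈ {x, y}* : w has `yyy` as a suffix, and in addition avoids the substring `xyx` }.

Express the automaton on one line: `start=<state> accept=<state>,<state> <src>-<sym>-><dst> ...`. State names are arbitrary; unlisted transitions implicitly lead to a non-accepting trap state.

start=S0 accept=S6 S0-x->S1 S0-y->S2 S1-x->S1 S1-y->S3 S2-x->S1 S2-y->S4 S3-x->S5 S3-y->S4 S4-x->S1 S4-y->S6 S5-x->S5 S5-y->S5 S6-x->S1 S6-y->S6

Run two small machines in parallel and take their product. One (4 states) tracks how much of the suffix `yyy` has currently been matched; the other (4 states) tracks partial matches of the forbidden pattern `xyx`. Each combined state is a pair, one component from each; accept when both components accept. Equivalent product states are then merged.
With 7 states:
        x   y  
>  S0   S1  S2 
   S1   S1  S3 
   S2   S1  S4 
   S3   S5  S4 
   S4   S1  S6 
   S5   S5  S5 
 * S6   S1  S6 
(> = start, * = accepting)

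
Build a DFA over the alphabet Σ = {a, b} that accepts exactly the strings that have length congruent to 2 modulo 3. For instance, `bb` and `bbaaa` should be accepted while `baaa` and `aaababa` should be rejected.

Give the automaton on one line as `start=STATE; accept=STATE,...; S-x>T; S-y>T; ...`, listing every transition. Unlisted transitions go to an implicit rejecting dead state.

Count input length modulo 3: every symbol advances one step around the cycle S0 → S1 → S2 → S0. Accept at S2.
3 states suffice.
        a   b  
>  S0   S1  S1 
   S1   S2  S2 
 * S2   S0  S0 
(> = start, * = accepting)

start=S0; accept=S2; S0-a>S1; S0-b>S1; S1-a>S2; S1-b>S2; S2-a>S0; S2-b>S0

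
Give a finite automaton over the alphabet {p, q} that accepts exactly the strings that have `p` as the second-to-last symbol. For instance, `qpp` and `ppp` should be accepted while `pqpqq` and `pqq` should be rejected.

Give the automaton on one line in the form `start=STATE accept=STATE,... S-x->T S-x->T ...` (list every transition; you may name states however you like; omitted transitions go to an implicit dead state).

Because acceptance depends on a position counted from the end, the machine has to buffer the most recent 2 symbols. Make each state the string of the last up-to-2 symbols read; on input `x` shift the window left and append `x`. Accept when the buffered window has length 2 and begins with `p`.
With 7 states:
        p   q  
>  S0   S1  S2 
   S1   S3  S4 
   S2   S5  S6 
 * S3   S3  S4 
 * S4   S5  S6 
   S5   S3  S4 
   S6   S5  S6 
(> = start, * = accepting)

start=S0 accept=S3,S4 S0-p->S1 S0-q->S2 S1-p->S3 S1-q->S4 S2-p->S5 S2-q->S6 S3-p->S3 S3-q->S4 S4-p->S5 S4-q->S6 S5-p->S3 S5-q->S4 S6-p->S5 S6-q->S6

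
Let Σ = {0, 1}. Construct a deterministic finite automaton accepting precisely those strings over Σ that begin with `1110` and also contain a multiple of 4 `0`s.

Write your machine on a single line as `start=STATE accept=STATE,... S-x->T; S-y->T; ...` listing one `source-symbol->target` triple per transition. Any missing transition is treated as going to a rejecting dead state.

Run two small machines in parallel and take their product. One (6 states) tracks whether the input so far still matches the prefix `1110`; the other (4 states) tracks the count of `0`s modulo 4. Each combined state is a pair, one component from each; accept when both components accept.
With 12 states:
          0    1  
>  S0     S1   S2 
   S1     S3   S1 
   S2     S1   S4 
   S3     S5   S3 
   S4     S1   S6 
   S5     S7   S5 
   S6     S8   S7 
   S7     S1   S7 
   S8     S9   S8 
   S9    S10   S9 
   S10   S11  S10 
 * S11    S8  S11 
(> = start, * = accepting)

start=S0; accept=S11; S0-0->S1; S0-1->S2; S1-0->S3; S1-1->S1; S2-0->S1; S2-1->S4; S3-0->S5; S3-1->S3; S4-0->S1; S4-1->S6; S5-0->S7; S5-1->S5; S6-0->S8; S6-1->S7; S7-0->S1; S7-1->S7; S8-0->S9; S8-1->S8; S9-0->S10; S9-1->S9; S10-0->S11; S10-1->S10; S11-0->S8; S11-1->S11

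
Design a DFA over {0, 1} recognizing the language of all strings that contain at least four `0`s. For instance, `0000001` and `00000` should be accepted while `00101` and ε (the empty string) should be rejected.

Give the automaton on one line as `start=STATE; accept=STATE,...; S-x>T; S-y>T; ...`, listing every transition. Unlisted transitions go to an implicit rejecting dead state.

Only the number of `0`s matters, and only up to 5. Make a chain q0 → q1 → q2 → q3 → q4 → q5 advanced by each `0` (with q5 absorbing); every other symbol self-loops. The accepting set is {q4, q5}.
With 6 states:
        0   1  
>  q0   q1  q0 
   q1   q2  q1 
   q2   q3  q2 
   q3   q4  q3 
 * q4   q5  q4 
 * q5   q5  q5 
(> = start, * = accepting)

start=q0; accept=q4,q5; q0-0>q1; q0-1>q0; q1-0>q2; q1-1>q1; q2-0>q3; q2-1>q2; q3-0>q4; q3-1>q3; q4-0>q5; q4-1>q4; q5-0>q5; q5-1>q5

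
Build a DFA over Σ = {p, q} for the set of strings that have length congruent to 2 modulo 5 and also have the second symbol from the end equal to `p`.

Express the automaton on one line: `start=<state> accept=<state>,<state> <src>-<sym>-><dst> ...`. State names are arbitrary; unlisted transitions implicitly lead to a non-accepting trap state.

Run two small machines in parallel and take their product. The first has 5 states tracking the input length modulo 5; the second has 7 states tracking the last 2 symbols read. A product state is a pair (one from each), accepting exactly when both do. After merging equivalent states the machine shrinks.
        p   q  
>  s0   s1  s2 
   s1   s3  s3 
   s2   s4  s4 
 * s3   s5  s5 
   s4   s5  s5 
   s5   s6  s6 
   s6   s0  s0 
(> = start, * = accepting)

start=s0 accept=s3 s0-p->s1 s0-q->s2 s1-p->s3 s1-q->s3 s2-p->s4 s2-q->s4 s3-p->s5 s3-q->s5 s4-p->s5 s4-q->s5 s5-p->s6 s5-q->s6 s6-p->s0 s6-q->s0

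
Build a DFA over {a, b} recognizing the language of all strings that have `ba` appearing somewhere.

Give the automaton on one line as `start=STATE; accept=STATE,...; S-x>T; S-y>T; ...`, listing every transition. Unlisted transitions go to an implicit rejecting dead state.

States q0..q1 record the length of the longest prefix of `ba` that matches the current input suffix. Reaching q2 means `ba` has been seen, and we stay there forever. Accept from q2.
With 3 states:
        a   b  
>  q0   q0  q1 
   q1   q2  q1 
 * q2   q2  q2 
(> = start, * = accepting)

start=q0; accept=q2; q0-a>q0; q0-b>q1; q1-a>q2; q1-b>q1; q2-a>q2; q2-b>q2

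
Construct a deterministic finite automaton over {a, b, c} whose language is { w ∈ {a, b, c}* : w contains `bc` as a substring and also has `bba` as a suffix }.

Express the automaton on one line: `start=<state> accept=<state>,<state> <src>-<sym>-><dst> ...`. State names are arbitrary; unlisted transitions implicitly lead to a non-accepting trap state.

Build one automaton per condition and run them in lockstep. One (3 states) tracks whether and how much of `bc` has been seen; the other (4 states) tracks how much of the suffix `bba` has currently been matched. Each combined state is a pair, one component from each; accept when both components accept. After merging equivalent states the machine shrinks.
6 states suffice.
        a   b   c  
>  q0   q0  q1  q0 
   q1   q0  q1  q2 
   q2   q2  q3  q2 
   q3   q2  q4  q2 
   q4   q5  q4  q2 
 * q5   q2  q3  q2 
(> = start, * = accepting)

start=q0 accept=q5 q0-a->q0 q0-b->q1 q0-c->q0 q1-a->q0 q1-b->q1 q1-c->q2 q2-a->q2 q2-b->q3 q2-c->q2 q3-a->q2 q3-b->q4 q3-c->q2 q4-a->q5 q4-b->q4 q4-c->q2 q5-a->q2 q5-b->q3 q5-c->q2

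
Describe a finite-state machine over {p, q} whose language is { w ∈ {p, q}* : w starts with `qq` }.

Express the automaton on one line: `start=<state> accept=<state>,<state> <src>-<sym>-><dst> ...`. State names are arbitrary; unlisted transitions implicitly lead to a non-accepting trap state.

Walk along `qq` while the input agrees: from S0 take `q` to S1, and so on. Any deviation drops to the rejecting sink S3. Once S2 is reached the prefix is confirmed and every continuation is accepted.
A 4-state machine:
        p   q  
>  S0   S3  S1 
   S1   S3  S2 
 * S2   S2  S2 
   S3   S3  S3 
(> = start, * = accepting)

start=S0 accept=S2 S0-p->S3 S0-q->S1 S1-p->S3 S1-q->S2 S2-p->S2 S2-q->S2 S3-p->S3 S3-q->S3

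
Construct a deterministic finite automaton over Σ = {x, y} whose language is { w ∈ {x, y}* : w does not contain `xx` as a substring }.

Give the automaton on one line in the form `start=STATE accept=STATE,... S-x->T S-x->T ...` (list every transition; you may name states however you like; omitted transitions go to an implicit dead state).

start=q0 accept=q0,q1 q0-x->q1 q0-y->q0 q1-x->q2 q1-y->q0 q2-x->q2 q2-y->q2

Track partial matches of the forbidden pattern `xx`. State q2 is a dead state reached once `xx` has occurred; every other state accepts. q0 means no part of `xx` is currently matched.
A 3-state machine:
        x   y  
>* q0   q1  q0 
 * q1   q2  q0 
   q2   q2  q2 
(> = start, * = accepting)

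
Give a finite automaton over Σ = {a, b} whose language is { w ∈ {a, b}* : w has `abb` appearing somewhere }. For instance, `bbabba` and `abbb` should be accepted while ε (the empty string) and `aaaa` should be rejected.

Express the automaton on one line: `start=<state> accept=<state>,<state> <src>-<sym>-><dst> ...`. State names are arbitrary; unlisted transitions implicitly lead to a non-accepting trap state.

start=s0 accept=s3 s0-a->s1 s0-b->s0 s1-a->s1 s1-b->s2 s2-a->s1 s2-b->s3 s3-a->s3 s3-b->s3

States s0..s2 record the length of the longest prefix of `abb` that matches the current input suffix. Reaching s3 means `abb` has been seen, and we stay there forever. Accept from s3.
        a   b  
>  s0   s1  s0 
   s1   s1  s2 
   s2   s1  s3 
 * s3   s3  s3 
(> = start, * = accepting)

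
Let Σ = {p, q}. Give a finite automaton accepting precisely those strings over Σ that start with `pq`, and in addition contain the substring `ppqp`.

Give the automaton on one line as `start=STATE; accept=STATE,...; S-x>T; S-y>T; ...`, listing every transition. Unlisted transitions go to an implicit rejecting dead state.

start=A; accept=H; A-p>B; A-q>C; B-p>C; B-q>D; C-p>C; C-q>C; D-p>E; D-q>D; E-p>F; E-q>D; F-p>F; F-q>G; G-p>H; G-q>D; H-p>H; H-q>H

Handle the two conditions separately and then intersect. The first has 4 states tracking whether the input so far still matches the prefix `pq`; the second has 5 states tracking whether and how much of `ppqp` has been seen. A product state is a pair (one from each), accepting exactly when both do. Minimizing collapses redundant product states.
With 8 states:
       p  q 
>  A   B  C 
   B   C  D 
   C   C  C 
   D   E  D 
   E   F  D 
   F   F  G 
   G   H  D 
 * H   H  H 
(> = start, * = accepting)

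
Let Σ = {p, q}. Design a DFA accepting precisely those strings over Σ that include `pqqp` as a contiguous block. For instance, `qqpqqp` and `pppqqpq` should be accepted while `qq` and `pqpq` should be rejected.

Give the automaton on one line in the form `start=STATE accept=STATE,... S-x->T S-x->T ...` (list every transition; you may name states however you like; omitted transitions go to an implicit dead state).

Track how much of `pqqp` has been matched so far: state S0 is no progress, S4 is the absorbing accept state reached once `pqqp` has occurred. Intermediate states record partial matches; on a mismatch, fall back to the longest reusable overlap.
A 5-state machine:
        p   q  
>  S0   S1  S0 
   S1   S1  S2 
   S2   S1  S3 
   S3   S4  S0 
 * S4   S4  S4 
(> = start, * = accepting)

start=S0 accept=S4 S0-p->S1 S0-q->S0 S1-p->S1 S1-q->S2 S2-p->S1 S2-q->S3 S3-p->S4 S3-q->S0 S4-p->S4 S4-q->S4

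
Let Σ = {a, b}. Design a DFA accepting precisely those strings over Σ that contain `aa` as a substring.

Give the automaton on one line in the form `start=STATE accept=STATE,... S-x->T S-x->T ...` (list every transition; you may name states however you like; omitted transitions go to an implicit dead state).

Track how much of `aa` has been matched so far: state S0 is no progress, S2 is the absorbing accept state reached once `aa` has occurred. Intermediate states record partial matches; on a mismatch, fall back to the longest reusable overlap.
3 states suffice.
        a   b  
>  S0   S1  S0 
   S1   S2  S0 
 * S2   S2  S2 
(> = start, * = accepting)

start=S0 accept=S2 S0-a->S1 S0-b->S0 S1-a->S2 S1-b->S0 S2-a->S2 S2-b->S2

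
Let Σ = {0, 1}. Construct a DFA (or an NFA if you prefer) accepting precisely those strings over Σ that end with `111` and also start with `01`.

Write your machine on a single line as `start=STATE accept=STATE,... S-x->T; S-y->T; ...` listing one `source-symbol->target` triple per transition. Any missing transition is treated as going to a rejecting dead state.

Run two small machines in parallel and take their product. The first has 4 states tracking how much of the suffix `111` has currently been matched; the second has 4 states tracking whether the input so far still matches the prefix `01`. A product state is a pair (one from each), accepting exactly when both do.
10 states suffice.
        0   1  
>  S0   S1  S2 
   S1   S3  S4 
   S2   S3  S5 
   S3   S3  S2 
   S4   S6  S7 
   S5   S3  S8 
   S6   S6  S4 
   S7   S6  S9 
   S8   S3  S8 
 * S9   S6  S9 
(> = start, * = accepting)

start=S0; accept=S9; S0-0->S1; S0-1->S2; S1-0->S3; S1-1->S4; S2-0->S3; S2-1->S5; S3-0->S3; S3-1->S2; S4-0->S6; S4-1->S7; S5-0->S3; S5-1->S8; S6-0->S6; S6-1->S4; S7-0->S6; S7-1->S9; S8-0->S3; S8-1->S8; S9-0->S6; S9-1->S9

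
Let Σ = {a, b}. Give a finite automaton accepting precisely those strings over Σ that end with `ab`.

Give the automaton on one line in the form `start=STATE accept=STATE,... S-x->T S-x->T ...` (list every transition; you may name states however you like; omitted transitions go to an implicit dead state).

Let each state record the length of the longest suffix of the input read so far that is also a prefix of `ab`. q1 means the last symbol is `a`; q2 means the last 2 symbols are `ab`. Accept only at q2, where the string currently ends in `ab`.
With 3 states:
        a   b  
>  q0   q1  q0 
   q1   q1  q2 
 * q2   q1  q0 
(> = start, * = accepting)

start=q0 accept=q2 q0-a->q1 q0-b->q0 q1-a->q1 q1-b->q2 q2-a->q1 q2-b->q0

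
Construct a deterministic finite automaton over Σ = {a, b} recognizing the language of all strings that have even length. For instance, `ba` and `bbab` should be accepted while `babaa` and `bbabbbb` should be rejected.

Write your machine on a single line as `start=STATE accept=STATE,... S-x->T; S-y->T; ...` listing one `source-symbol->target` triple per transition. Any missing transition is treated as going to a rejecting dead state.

start=q0; accept=q0; q0-a->q1; q0-b->q1; q1-a->q0; q1-b->q0

Only the length mod 2 matters, so use a 2-cycle: from any state, every input symbol moves to the next state, wrapping q1 back to q0. Mark q0 accepting.
With 2 states:
        a   b  
>* q0   q1  q1 
   q1   q0  q0 
(> = start, * = accepting)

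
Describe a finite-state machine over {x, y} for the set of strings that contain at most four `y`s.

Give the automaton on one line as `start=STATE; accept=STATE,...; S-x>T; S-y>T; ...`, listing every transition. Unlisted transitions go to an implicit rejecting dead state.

Count `y`s, saturating at 5: states q0 through q4 mean 0 through 4 `y`s seen; q5 means more than 4. Each `y` increments (capped at q5); other symbols loop. Accept from {q0, q1, q2, q3, q4}.
6 states suffice.
        x   y  
>* q0   q0  q1 
 * q1   q1  q2 
 * q2   q2  q3 
 * q3   q3  q4 
 * q4   q4  q5 
   q5   q5  q5 
(> = start, * = accepting)

start=q0; accept=q0,q1,q2,q3,q4; q0-x>q0; q0-y>q1; q1-x>q1; q1-y>q2; q2-x>q2; q2-y>q3; q3-x>q3; q3-y>q4; q4-x>q4; q4-y>q5; q5-x>q5; q5-y>q5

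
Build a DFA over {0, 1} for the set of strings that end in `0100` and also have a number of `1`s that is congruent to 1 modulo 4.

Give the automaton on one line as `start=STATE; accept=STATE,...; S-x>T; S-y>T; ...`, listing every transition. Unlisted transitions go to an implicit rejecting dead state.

start=s0; accept=s7; s0-0>s1; s0-1>s2; s1-0>s1; s1-1>s3; s2-0>s2; s2-1>s4; s3-0>s5; s3-1>s4; s4-0>s4; s4-1>s6; s5-0>s7; s5-1>s4; s6-0>s6; s6-1>s0; s7-0>s2; s7-1>s4

Run two small machines in parallel and take their product. One (5 states) tracks how much of the suffix `0100` has currently been matched; the other (4 states) tracks the count of `1`s modulo 4. Each combined state is a pair, one component from each; accept when both components accept. After merging equivalent states the machine shrinks.
With 8 states:
        0   1  
>  s0   s1  s2 
   s1   s1  s3 
   s2   s2  s4 
   s3   s5  s4 
   s4   s4  s6 
   s5   s7  s4 
   s6   s6  s0 
 * s7   s2  s4 
(> = start, * = accepting)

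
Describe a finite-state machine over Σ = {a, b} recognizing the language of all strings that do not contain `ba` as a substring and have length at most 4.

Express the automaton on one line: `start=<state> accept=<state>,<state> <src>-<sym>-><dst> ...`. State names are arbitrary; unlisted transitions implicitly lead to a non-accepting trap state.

start=q0 accept=q0,q1,q2,q3,q4,q6,q7,q9,q10 q0-a->q1 q0-b->q2 q1-a->q3 q1-b->q4 q2-a->q5 q2-b->q4 q3-a->q6 q3-b->q7 q4-a->q8 q4-b->q7 q5-a->q8 q5-b->q8 q6-a->q9 q6-b->q10 q7-a->q11 q7-b->q10 q8-a->q11 q8-b->q11 q9-a->q12 q9-b->q13 q10-a->q14 q10-b->q13 q11-a->q14 q11-b->q14 q12-a->q12 q12-b->q13 q13-a->q14 q13-b->q13 q14-a->q14 q14-b->q14

Handle the two conditions separately and then intersect. One (3 states) tracks partial matches of the forbidden pattern `ba`; the other (6 states) tracks the input length, saturating at 5. Each combined state is a pair, one component from each; accept when both components accept.
A 15-state machine:
          a    b  
>* q0     q1   q2 
 * q1     q3   q4 
 * q2     q5   q4 
 * q3     q6   q7 
 * q4     q8   q7 
   q5     q8   q8 
 * q6     q9  q10 
 * q7    q11  q10 
   q8    q11  q11 
 * q9    q12  q13 
 * q10   q14  q13 
   q11   q14  q14 
   q12   q12  q13 
   q13   q14  q13 
   q14   q14  q14 
(> = start, * = accepting)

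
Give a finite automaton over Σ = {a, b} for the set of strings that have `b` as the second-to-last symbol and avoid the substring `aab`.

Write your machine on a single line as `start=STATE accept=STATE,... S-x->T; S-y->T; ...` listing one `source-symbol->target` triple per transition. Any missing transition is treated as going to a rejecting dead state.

start=S0; accept=S5,S6; S0-a->S1; S0-b->S2; S1-a->S3; S1-b->S4; S2-a->S5; S2-b->S6; S3-a->S3; S3-b->S7; S4-a->S5; S4-b->S6; S5-a->S3; S5-b->S4; S6-a->S5; S6-b->S6; S7-a->S8; S7-b->S9; S8-a->S10; S8-b->S7; S9-a->S8; S9-b->S9; S10-a->S10; S10-b->S7

Handle the two conditions separately and then intersect. One (7 states) tracks the last 2 symbols read; the other (4 states) tracks partial matches of the forbidden pattern `aab`. Each combined state is a pair, one component from each; accept when both components accept.
An 11-state machine:
          a    b  
>  S0     S1   S2 
   S1     S3   S4 
   S2     S5   S6 
   S3     S3   S7 
   S4     S5   S6 
 * S5     S3   S4 
 * S6     S5   S6 
   S7     S8   S9 
   S8    S10   S7 
   S9     S8   S9 
   S10   S10   S7 
(> = start, * = accepting)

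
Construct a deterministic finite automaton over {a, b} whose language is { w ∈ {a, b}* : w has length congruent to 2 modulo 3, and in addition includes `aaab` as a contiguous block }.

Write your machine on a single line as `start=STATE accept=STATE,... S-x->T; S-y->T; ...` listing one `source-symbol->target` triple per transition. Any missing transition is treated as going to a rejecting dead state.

start=q0; accept=q13; q0-a->q1; q0-b->q2; q1-a->q3; q1-b->q4; q2-a->q5; q2-b->q4; q3-a->q6; q3-b->q0; q4-a->q7; q4-b->q0; q5-a->q8; q5-b->q0; q6-a->q9; q6-b->q10; q7-a->q11; q7-b->q2; q8-a->q9; q8-b->q2; q9-a->q12; q9-b->q13; q10-a->q13; q10-b->q13; q11-a->q12; q11-b->q4; q12-a->q6; q12-b->q14; q13-a->q14; q13-b->q14; q14-a->q10; q14-b->q10

Build one automaton per condition and run them in lockstep. One (3 states) tracks the input length modulo 3; the other (5 states) tracks whether and how much of `aaab` has been seen. Each combined state is a pair, one component from each; accept when both components accept.
          a    b  
>  q0     q1   q2 
   q1     q3   q4 
   q2     q5   q4 
   q3     q6   q0 
   q4     q7   q0 
   q5     q8   q0 
   q6     q9  q10 
   q7    q11   q2 
   q8     q9   q2 
   q9    q12  q13 
   q10   q13  q13 
   q11   q12   q4 
   q12    q6  q14 
 * q13   q14  q14 
   q14   q10  q10 
(> = start, * = accepting)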